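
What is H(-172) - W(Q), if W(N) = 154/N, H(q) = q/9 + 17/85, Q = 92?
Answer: -42611/2070 ≈ -20.585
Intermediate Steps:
H(q) = ⅕ + q/9 (H(q) = q*(⅑) + 17*(1/85) = q/9 + ⅕ = ⅕ + q/9)
H(-172) - W(Q) = (⅕ + (⅑)*(-172)) - 154/92 = (⅕ - 172/9) - 154/92 = -851/45 - 1*77/46 = -851/45 - 77/46 = -42611/2070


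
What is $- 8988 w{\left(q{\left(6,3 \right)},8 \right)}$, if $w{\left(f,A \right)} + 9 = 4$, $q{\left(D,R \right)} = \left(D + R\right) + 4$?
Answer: $44940$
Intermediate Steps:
$q{\left(D,R \right)} = 4 + D + R$
$w{\left(f,A \right)} = -5$ ($w{\left(f,A \right)} = -9 + 4 = -5$)
$- 8988 w{\left(q{\left(6,3 \right)},8 \right)} = \left(-8988\right) \left(-5\right) = 44940$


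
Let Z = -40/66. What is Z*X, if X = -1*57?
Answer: 380/11 ≈ 34.545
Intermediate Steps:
Z = -20/33 (Z = -40*1/66 = -20/33 ≈ -0.60606)
X = -57
Z*X = -20/33*(-57) = 380/11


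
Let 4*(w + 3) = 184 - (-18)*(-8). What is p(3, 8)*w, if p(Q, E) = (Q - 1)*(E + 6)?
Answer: 196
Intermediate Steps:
p(Q, E) = (-1 + Q)*(6 + E)
w = 7 (w = -3 + (184 - (-18)*(-8))/4 = -3 + (184 - 1*144)/4 = -3 + (184 - 144)/4 = -3 + (1/4)*40 = -3 + 10 = 7)
p(3, 8)*w = (-6 - 1*8 + 6*3 + 8*3)*7 = (-6 - 8 + 18 + 24)*7 = 28*7 = 196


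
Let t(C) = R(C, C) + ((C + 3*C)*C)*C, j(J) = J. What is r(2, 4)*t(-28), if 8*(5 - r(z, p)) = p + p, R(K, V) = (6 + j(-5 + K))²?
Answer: -348316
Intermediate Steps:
R(K, V) = (1 + K)² (R(K, V) = (6 + (-5 + K))² = (1 + K)²)
r(z, p) = 5 - p/4 (r(z, p) = 5 - (p + p)/8 = 5 - p/4)
t(C) = (1 + C)² + 4*C³ (t(C) = (1 + C)² + ((C + 3*C)*C)*C = (1 + C)² + ((4*C)*C)*C = (1 + C)² + (4*C²)*C = (1 + C)² + 4*C³)
r(2, 4)*t(-28) = (5 - ¼*4)*((1 - 28)² + 4*(-28)³) = (5 - 1)*((-27)² + 4*(-21952)) = 4*(729 - 87808) = 4*(-87079) = -348316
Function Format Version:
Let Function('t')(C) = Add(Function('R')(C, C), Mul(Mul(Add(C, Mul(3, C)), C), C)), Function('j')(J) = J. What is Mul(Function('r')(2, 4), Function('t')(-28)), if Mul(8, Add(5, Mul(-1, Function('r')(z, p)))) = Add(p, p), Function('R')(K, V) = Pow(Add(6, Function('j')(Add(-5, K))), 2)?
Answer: -348316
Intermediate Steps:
Function('R')(K, V) = Pow(Add(1, K), 2) (Function('R')(K, V) = Pow(Add(6, Add(-5, K)), 2) = Pow(Add(1, K), 2))
Function('r')(z, p) = Add(5, Mul(Rational(-1, 4), p)) (Function('r')(z, p) = Add(5, Mul(Rational(-1, 8), Add(p, p))) = Add(5, Mul(Rational(-1, 8), Mul(2, p))) = Add(5, Mul(Rational(-1, 4), p)))
Function('t')(C) = Add(Pow(Add(1, C), 2), Mul(4, Pow(C, 3))) (Function('t')(C) = Add(Pow(Add(1, C), 2), Mul(Mul(Add(C, Mul(3, C)), C), C)) = Add(Pow(Add(1, C), 2), Mul(Mul(Mul(4, C), C), C)) = Add(Pow(Add(1, C), 2), Mul(Mul(4, Pow(C, 2)), C)) = Add(Pow(Add(1, C), 2), Mul(4, Pow(C, 3))))
Mul(Function('r')(2, 4), Function('t')(-28)) = Mul(Add(5, Mul(Rational(-1, 4), 4)), Add(Pow(Add(1, -28), 2), Mul(4, Pow(-28, 3)))) = Mul(Add(5, -1), Add(Pow(-27, 2), Mul(4, -21952))) = Mul(4, Add(729, -87808)) = Mul(4, -87079) = -348316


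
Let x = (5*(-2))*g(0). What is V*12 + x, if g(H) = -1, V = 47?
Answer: 574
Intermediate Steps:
x = 10 (x = (5*(-2))*(-1) = -10*(-1) = 10)
V*12 + x = 47*12 + 10 = 564 + 10 = 574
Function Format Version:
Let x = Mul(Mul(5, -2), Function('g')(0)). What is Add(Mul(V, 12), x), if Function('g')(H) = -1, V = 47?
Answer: 574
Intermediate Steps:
x = 10 (x = Mul(Mul(5, -2), -1) = Mul(-10, -1) = 10)
Add(Mul(V, 12), x) = Add(Mul(47, 12), 10) = Add(564, 10) = 574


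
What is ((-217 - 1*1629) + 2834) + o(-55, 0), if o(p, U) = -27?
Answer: 961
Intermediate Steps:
((-217 - 1*1629) + 2834) + o(-55, 0) = ((-217 - 1*1629) + 2834) - 27 = ((-217 - 1629) + 2834) - 27 = (-1846 + 2834) - 27 = 988 - 27 = 961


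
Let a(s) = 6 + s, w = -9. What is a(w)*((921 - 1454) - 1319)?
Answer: 5556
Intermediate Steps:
a(w)*((921 - 1454) - 1319) = (6 - 9)*((921 - 1454) - 1319) = -3*(-533 - 1319) = -3*(-1852) = 5556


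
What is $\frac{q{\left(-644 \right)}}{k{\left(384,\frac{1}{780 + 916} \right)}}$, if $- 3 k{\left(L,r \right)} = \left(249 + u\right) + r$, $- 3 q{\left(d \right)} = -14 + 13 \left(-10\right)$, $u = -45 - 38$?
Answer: $- \frac{244224}{281537} \approx -0.86747$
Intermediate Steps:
$u = -83$ ($u = -45 - 38 = -83$)
$q{\left(d \right)} = 48$ ($q{\left(d \right)} = - \frac{-14 + 13 \left(-10\right)}{3} = - \frac{-14 - 130}{3} = \left(- \frac{1}{3}\right) \left(-144\right) = 48$)
$k{\left(L,r \right)} = - \frac{166}{3} - \frac{r}{3}$ ($k{\left(L,r \right)} = - \frac{\left(249 - 83\right) + r}{3} = - \frac{166 + r}{3} = - \frac{166}{3} - \frac{r}{3}$)
$\frac{q{\left(-644 \right)}}{k{\left(384,\frac{1}{780 + 916} \right)}} = \frac{48}{- \frac{166}{3} - \frac{1}{3 \left(780 + 916\right)}} = \frac{48}{- \frac{166}{3} - \frac{1}{3 \cdot 1696}} = \frac{48}{- \frac{166}{3} - \frac{1}{5088}} = \frac{48}{- \frac{281537}{5088}} = 48 \left(- \frac{5088}{281537}\right) = - \frac{244224}{281537}$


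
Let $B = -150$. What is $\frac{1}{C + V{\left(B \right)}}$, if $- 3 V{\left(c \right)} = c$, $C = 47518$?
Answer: $\frac{1}{47568} \approx 2.1023 \cdot 10^{-5}$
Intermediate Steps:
$V{\left(c \right)} = - \frac{c}{3}$
$\frac{1}{C + V{\left(B \right)}} = \frac{1}{47518 - -50} = \frac{1}{47518 + 50} = \frac{1}{47568}$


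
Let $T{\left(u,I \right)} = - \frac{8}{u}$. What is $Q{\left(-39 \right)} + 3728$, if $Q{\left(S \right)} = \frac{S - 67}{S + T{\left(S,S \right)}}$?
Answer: $\frac{5644598}{1513} \approx 3730.7$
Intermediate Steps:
$Q{\left(S \right)} = \frac{-67 + S}{S - \frac{8}{S}}$ ($Q{\left(S \right)} = \frac{S - 67}{S - \frac{8}{S}} = \frac{-67 + S}{S - \frac{8}{S}}$)
$Q{\left(-39 \right)} + 3728 = - \frac{39 \left(-67 - 39\right)}{-8 + \left(-39\right)^{2}} + 3728 = \left(-39\right) \frac{1}{-8 + 1521} \left(-106\right) + 3728 = \left(-39\right) \frac{1}{1513} \left(-106\right) + 3728 = \frac{4134}{1513} + 3728 = \frac{5644598}{1513}$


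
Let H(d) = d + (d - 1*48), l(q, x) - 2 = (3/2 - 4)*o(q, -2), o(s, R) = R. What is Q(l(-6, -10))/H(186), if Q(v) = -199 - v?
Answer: -103/162 ≈ -0.63580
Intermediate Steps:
l(q, x) = 7 (l(q, x) = 2 + (3/2 - 4)*(-2) = 2 - 5/2*(-2) = 2 + 5 = 7)
H(d) = -48 + 2*d (H(d) = d + (d - 48) = d + (-48 + d) = -48 + 2*d)
Q(l(-6, -10))/H(186) = (-199 - 1*7)/(-48 + 2*186) = (-199 - 7)/(-48 + 372) = -206/324 = -206*1/324 = -103/162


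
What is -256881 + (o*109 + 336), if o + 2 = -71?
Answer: -264502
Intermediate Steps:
o = -73 (o = -2 - 71 = -73)
-256881 + (o*109 + 336) = -256881 + (-73*109 + 336) = -256881 + (-7957 + 336) = -256881 - 7621 = -264502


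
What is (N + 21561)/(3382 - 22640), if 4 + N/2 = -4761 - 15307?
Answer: 18583/19258 ≈ 0.96495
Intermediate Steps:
N = -40144 (N = -8 + 2*(-4761 - 15307) = -8 + 2*(-20068) = -8 - 40136 = -40144)
(N + 21561)/(3382 - 22640) = (-40144 + 21561)/(3382 - 22640) = -18583/(-19258) = -18583*(-1/19258) = 18583/19258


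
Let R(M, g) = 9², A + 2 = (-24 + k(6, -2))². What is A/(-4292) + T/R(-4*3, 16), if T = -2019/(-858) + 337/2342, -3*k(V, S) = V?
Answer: -1224547513/9702561726 ≈ -0.12621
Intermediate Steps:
k(V, S) = -V/3
T = 418137/167453 (T = -2019*(-1/858) + 337*(1/2342) = 673/286 + 337/2342 = 418137/167453 ≈ 2.4970)
A = 674 (A = -2 + (-24 - ⅓*6)² = -2 + (-24 - 2)² = -2 + (-26)² = -2 + 676 = 674)
R(M, g) = 81
A/(-4292) + T/R(-4*3, 16) = 674/(-4292) + (418137/167453)/81 = 674*(-1/4292) + (418137/167453)*(1/81) = -337/2146 + 139379/4521231 = -1224547513/9702561726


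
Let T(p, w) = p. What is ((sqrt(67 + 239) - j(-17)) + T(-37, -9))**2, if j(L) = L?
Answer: 706 - 120*sqrt(34) ≈ 6.2858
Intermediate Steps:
((sqrt(67 + 239) - j(-17)) + T(-37, -9))**2 = ((sqrt(67 + 239) - 1*(-17)) - 37)**2 = ((sqrt(306) + 17) - 37)**2 = ((3*sqrt(34) + 17) - 37)**2 = ((17 + 3*sqrt(34)) - 37)**2 = (-20 + 3*sqrt(34))**2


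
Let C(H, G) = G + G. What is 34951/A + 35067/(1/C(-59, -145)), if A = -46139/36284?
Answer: -470475492854/46139 ≈ -1.0197e+7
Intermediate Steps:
C(H, G) = 2*G
A = -46139/36284 (A = -46139*1/36284 = -46139/36284 ≈ -1.2716)
34951/A + 35067/(1/C(-59, -145)) = 34951/(-46139/36284) + 35067/(1/(2*(-145))) = 34951*(-36284/46139) + 35067/(1/(-290)) = -1268162084/46139 + 35067/(-1/290) = -1268162084/46139 + 35067*(-290) = -1268162084/46139 - 10169430 = -470475492854/46139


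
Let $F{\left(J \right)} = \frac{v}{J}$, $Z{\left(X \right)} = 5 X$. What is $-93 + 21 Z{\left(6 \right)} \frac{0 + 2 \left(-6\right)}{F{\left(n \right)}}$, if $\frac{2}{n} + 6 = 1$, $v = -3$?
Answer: $-1101$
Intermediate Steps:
$n = - \frac{2}{5}$ ($n = \frac{2}{-6 + 1} = \frac{2}{-5} = 2 \left(- \frac{1}{5}\right) = - \frac{2}{5} \approx -0.4$)
$F{\left(J \right)} = - \frac{3}{J}$
$-93 + 21 Z{\left(6 \right)} \frac{0 + 2 \left(-6\right)}{F{\left(n \right)}} = -93 + 21 \cdot 5 \cdot 6 \frac{0 + 2 \left(-6\right)}{\left(-3\right) \frac{1}{- \frac{2}{5}}} = -93 + 21 \cdot 30 \frac{0 - 12}{\left(-3\right) \left(- \frac{5}{2}\right)} = -93 + 630 \left(- \frac{12}{\frac{15}{2}}\right) = -93 + 630 \left(\left(-12\right) \frac{2}{15}\right) = -93 + 630 \left(- \frac{8}{5}\right) = -93 - 1008 = -1101$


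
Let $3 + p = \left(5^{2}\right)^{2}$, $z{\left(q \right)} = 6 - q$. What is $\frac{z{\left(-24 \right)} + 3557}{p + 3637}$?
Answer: $\frac{3587}{4259} \approx 0.84222$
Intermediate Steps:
$p = 622$ ($p = -3 + \left(5^{2}\right)^{2} = -3 + 25^{2} = -3 + 625 = 622$)
$\frac{z{\left(-24 \right)} + 3557}{p + 3637} = \frac{\left(6 - -24\right) + 3557}{622 + 3637} = \frac{\left(6 + 24\right) + 3557}{4259} = \left(30 + 3557\right) \frac{1}{4259} = 3587 \cdot \frac{1}{4259} = \frac{3587}{4259}$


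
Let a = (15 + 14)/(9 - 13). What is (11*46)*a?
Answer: -7337/2 ≈ -3668.5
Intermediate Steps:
a = -29/4 (a = 29/(-4) = 29*(-¼) = -29/4 ≈ -7.2500)
(11*46)*a = (11*46)*(-29/4) = 506*(-29/4) = -7337/2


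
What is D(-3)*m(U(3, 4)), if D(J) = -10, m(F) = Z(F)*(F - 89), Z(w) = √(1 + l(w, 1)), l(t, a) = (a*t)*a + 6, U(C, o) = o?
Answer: 850*√11 ≈ 2819.1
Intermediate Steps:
l(t, a) = 6 + t*a² (l(t, a) = t*a² + 6 = 6 + t*a²)
Z(w) = √(7 + w) (Z(w) = √(1 + (6 + w*1²)) = √(1 + (6 + w*1)) = √(1 + (6 + w)) = √(7 + w))
m(F) = √(7 + F)*(-89 + F) (m(F) = √(7 + F)*(F - 89) = √(7 + F)*(-89 + F))
D(-3)*m(U(3, 4)) = -10*√(7 + 4)*(-89 + 4) = -10*√11*(-85) = -(-850)*√11 = 850*√11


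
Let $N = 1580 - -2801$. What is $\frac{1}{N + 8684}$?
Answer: $\frac{1}{13065} \approx 7.654 \cdot 10^{-5}$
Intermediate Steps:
$N = 4381$ ($N = 1580 + 2801 = 4381$)
$\frac{1}{N + 8684} = \frac{1}{4381 + 8684} = \frac{1}{13065}$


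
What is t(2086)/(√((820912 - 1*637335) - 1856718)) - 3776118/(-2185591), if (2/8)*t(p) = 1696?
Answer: 3776118/2185591 - 6784*I*√1673141/1673141 ≈ 1.7277 - 5.2447*I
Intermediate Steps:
t(p) = 6784 (t(p) = 4*1696 = 6784)
t(2086)/(√((820912 - 1*637335) - 1856718)) - 3776118/(-2185591) = 6784/(√((820912 - 1*637335) - 1856718)) - 3776118/(-2185591) = 6784/(√((820912 - 637335) - 1856718)) - 3776118*(-1/2185591) = 6784/(√(183577 - 1856718)) + 3776118/2185591 = 6784/(√(-1673141)) + 3776118/2185591 = 6784/((I*√1673141)) + 3776118/2185591 = 6784*(-I*√1673141/1673141) + 3776118/2185591 = -6784*I*√1673141/1673141 + 3776118/2185591 = 3776118/2185591 - 6784*I*√1673141/1673141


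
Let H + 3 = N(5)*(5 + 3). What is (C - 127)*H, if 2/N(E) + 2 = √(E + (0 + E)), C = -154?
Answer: -1967/3 - 2248*√10/3 ≈ -3025.3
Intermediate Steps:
N(E) = 2/(-2 + √2*√E) (N(E) = 2/(-2 + √(E + (0 + E))) = 2/(-2 + √(E + E)) = 2/(-2 + √(2*E)) = 2/(-2 + √2*√E))
H = -3 + 16/(-2 + √10) (H = -3 + (2/(-2 + √2*√5))*(5 + 3) = -3 + (2/(-2 + √10))*8 = -3 + 16/(-2 + √10) ≈ 10.766)
(C - 127)*H = (-154 - 127)*(7/3 + 8*√10/3) = -281*(7/3 + 8*√10/3) = -1967/3 - 2248*√10/3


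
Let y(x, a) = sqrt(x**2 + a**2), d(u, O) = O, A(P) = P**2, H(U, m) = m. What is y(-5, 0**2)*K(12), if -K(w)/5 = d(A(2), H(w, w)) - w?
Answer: 0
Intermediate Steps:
y(x, a) = sqrt(a**2 + x**2)
K(w) = 0 (K(w) = -5*(w - w) = -5*0 = 0)
y(-5, 0**2)*K(12) = sqrt((0**2)**2 + (-5)**2)*0 = sqrt(0**2 + 25)*0 = sqrt(0 + 25)*0 = sqrt(25)*0 = 5*0 = 0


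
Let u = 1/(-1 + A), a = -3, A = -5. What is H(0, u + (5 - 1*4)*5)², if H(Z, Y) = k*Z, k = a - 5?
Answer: 0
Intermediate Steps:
u = -⅙ (u = 1/(-1 - 5) = 1/(-6) = -⅙ ≈ -0.16667)
k = -8 (k = -3 - 5 = -8)
H(Z, Y) = -8*Z
H(0, u + (5 - 1*4)*5)² = (-8*0)² = 0² = 0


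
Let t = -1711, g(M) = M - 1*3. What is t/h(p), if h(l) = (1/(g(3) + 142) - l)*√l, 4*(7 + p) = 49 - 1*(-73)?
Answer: 121481*√94/78396 ≈ 15.024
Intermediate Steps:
g(M) = -3 + M (g(M) = M - 3 = -3 + M)
p = 47/2 (p = -7 + (49 - 1*(-73))/4 = -7 + (49 + 73)/4 = -7 + (¼)*122 = -7 + 61/2 = 47/2 ≈ 23.500)
h(l) = √l*(1/142 - l) (h(l) = (1/((-3 + 3) + 142) - l)*√l = (1/(0 + 142) - l)*√l = (1/142 - l)*√l = √l*(1/142 - l))
t/h(p) = -1711*√94/(47*(1/142 - 1*47/2)) = -1711*√94/(47*(1/142 - 47/2)) = -1711*(-71*√94/78396) = -(-121481)*√94/78396 = 121481*√94/78396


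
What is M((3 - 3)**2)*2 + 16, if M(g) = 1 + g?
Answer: 18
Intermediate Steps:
M((3 - 3)**2)*2 + 16 = (1 + (3 - 3)**2)*2 + 16 = (1 + 0**2)*2 + 16 = (1 + 0)*2 + 16 = 1*2 + 16 = 2 + 16 = 18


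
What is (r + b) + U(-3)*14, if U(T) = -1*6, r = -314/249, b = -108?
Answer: -48122/249 ≈ -193.26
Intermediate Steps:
r = -314/249 (r = -314*1/249 = -314/249 ≈ -1.2610)
U(T) = -6
(r + b) + U(-3)*14 = (-314/249 - 108) - 6*14 = -27206/249 - 84 = -48122/249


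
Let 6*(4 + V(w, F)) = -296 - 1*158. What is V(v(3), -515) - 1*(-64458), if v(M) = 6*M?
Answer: 193135/3 ≈ 64378.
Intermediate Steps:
V(w, F) = -239/3 (V(w, F) = -4 + (-296 - 1*158)/6 = -4 + (-296 - 158)/6 = -4 + (1/6)*(-454) = -4 - 227/3 = -239/3)
V(v(3), -515) - 1*(-64458) = -239/3 - 1*(-64458) = -239/3 + 64458 = 193135/3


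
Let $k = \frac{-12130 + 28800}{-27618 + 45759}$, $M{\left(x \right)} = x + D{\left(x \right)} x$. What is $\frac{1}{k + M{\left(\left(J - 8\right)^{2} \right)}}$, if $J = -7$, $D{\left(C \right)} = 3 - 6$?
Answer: $- \frac{18141}{8146780} \approx -0.0022268$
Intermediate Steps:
$D{\left(C \right)} = -3$ ($D{\left(C \right)} = 3 - 6 = -3$)
$M{\left(x \right)} = - 2 x$ ($M{\left(x \right)} = x - 3 x = - 2 x$)
$k = \frac{16670}{18141} \approx 0.91891$
$\frac{1}{k + M{\left(\left(J - 8\right)^{2} \right)}} = \frac{1}{\frac{16670}{18141} - 2 \left(-7 - 8\right)^{2}} = \frac{1}{\frac{16670}{18141} - 2 \left(-15\right)^{2}} = \frac{1}{\frac{16670}{18141} - 450} = \frac{1}{- \frac{8146780}{18141}} = - \frac{18141}{8146780}$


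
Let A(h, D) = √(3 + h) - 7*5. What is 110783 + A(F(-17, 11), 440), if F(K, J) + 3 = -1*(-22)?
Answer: 110748 + √22 ≈ 1.1075e+5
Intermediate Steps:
F(K, J) = 19 (F(K, J) = -3 - 1*(-22) = -3 + 22 = 19)
A(h, D) = -35 + √(3 + h) (A(h, D) = √(3 + h) - 35 = -35 + √(3 + h))
110783 + A(F(-17, 11), 440) = 110783 + (-35 + √(3 + 19)) = 110783 + (-35 + √22) = 110748 + √22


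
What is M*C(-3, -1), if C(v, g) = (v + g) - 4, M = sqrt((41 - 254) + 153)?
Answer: -16*I*sqrt(15) ≈ -61.968*I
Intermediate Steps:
M = 2*I*sqrt(15) (M = sqrt(-213 + 153) = sqrt(-60) = 2*I*sqrt(15) ≈ 7.746*I)
C(v, g) = -4 + g + v (C(v, g) = (g + v) - 4 = -4 + g + v)
M*C(-3, -1) = (2*I*sqrt(15))*(-4 - 1 - 3) = (2*I*sqrt(15))*(-8) = -16*I*sqrt(15)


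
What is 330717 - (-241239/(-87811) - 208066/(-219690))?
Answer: 3189928027904797/9645599295 ≈ 3.3071e+5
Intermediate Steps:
330717 - (-241239/(-87811) - 208066/(-219690)) = 330717 - (-241239*(-1/87811) - 208066*(-1/219690)) = 330717 - (241239/87811 + 104033/109845) = 330717 - 1*35634139718/9645599295 = 330717 - 35634139718/9645599295 = 3189928027904797/9645599295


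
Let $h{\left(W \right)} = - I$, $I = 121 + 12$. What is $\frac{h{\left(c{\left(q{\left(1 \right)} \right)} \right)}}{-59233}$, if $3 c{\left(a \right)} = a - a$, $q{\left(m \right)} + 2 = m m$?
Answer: $\frac{133}{59233} \approx 0.0022454$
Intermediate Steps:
$q{\left(m \right)} = -2 + m^{2}$ ($q{\left(m \right)} = -2 + m m = -2 + m^{2}$)
$c{\left(a \right)} = 0$ ($c{\left(a \right)} = \frac{a - a}{3} = \frac{1}{3} \cdot 0 = 0$)
$I = 133$
$h{\left(W \right)} = -133$ ($h{\left(W \right)} = \left(-1\right) 133 = -133$)
$\frac{h{\left(c{\left(q{\left(1 \right)} \right)} \right)}}{-59233} = - \frac{133}{-59233} = \left(-133\right) \left(- \frac{1}{59233}\right) = \frac{133}{59233}$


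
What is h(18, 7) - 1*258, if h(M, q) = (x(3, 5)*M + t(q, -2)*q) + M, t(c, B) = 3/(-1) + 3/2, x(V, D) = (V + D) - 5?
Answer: -393/2 ≈ -196.50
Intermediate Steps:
x(V, D) = -5 + D + V (x(V, D) = (D + V) - 5 = -5 + D + V)
t(c, B) = -3/2 (t(c, B) = 3*(-1) + 3*(1/2) = -3 + 3/2 = -3/2)
h(M, q) = 4*M - 3*q/2 (h(M, q) = ((-5 + 5 + 3)*M - 3*q/2) + M = (3*M - 3*q/2) + M = 4*M - 3*q/2)
h(18, 7) - 1*258 = (4*18 - 3/2*7) - 1*258 = (72 - 21/2) - 258 = 123/2 - 258 = -393/2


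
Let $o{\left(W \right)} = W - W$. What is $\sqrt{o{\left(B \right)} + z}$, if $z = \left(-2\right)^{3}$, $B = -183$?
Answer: $2 i \sqrt{2} \approx 2.8284 i$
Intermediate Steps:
$o{\left(W \right)} = 0$
$z = -8$
$\sqrt{o{\left(B \right)} + z} = \sqrt{0 - 8} = \sqrt{-8} = 2 i \sqrt{2}$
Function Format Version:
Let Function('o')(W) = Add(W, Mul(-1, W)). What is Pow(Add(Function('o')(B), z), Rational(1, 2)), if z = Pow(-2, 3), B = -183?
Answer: Mul(2, I, Pow(2, Rational(1, 2))) ≈ Mul(2.8284, I)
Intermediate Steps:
Function('o')(W) = 0
z = -8
Pow(Add(Function('o')(B), z), Rational(1, 2)) = Pow(Add(0, -8), Rational(1, 2)) = Pow(-8, Rational(1, 2)) = Mul(2, I, Pow(2, Rational(1, 2)))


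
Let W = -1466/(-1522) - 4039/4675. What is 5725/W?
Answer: 20367689375/353096 ≈ 57683.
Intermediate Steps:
W = 353096/3557675 (W = -1466*(-1/1522) - 4039*1/4675 = 733/761 - 4039/4675 = 353096/3557675 ≈ 0.099249)
5725/W = 5725/(353096/3557675) = 5725*(3557675/353096) = 20367689375/353096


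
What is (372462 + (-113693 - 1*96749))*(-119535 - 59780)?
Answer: -29052616300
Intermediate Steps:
(372462 + (-113693 - 1*96749))*(-119535 - 59780) = (372462 + (-113693 - 96749))*(-179315) = (372462 - 210442)*(-179315) = 162020*(-179315) = -29052616300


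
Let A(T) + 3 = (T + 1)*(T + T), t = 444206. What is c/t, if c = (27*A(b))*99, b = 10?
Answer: 82863/63458 ≈ 1.3058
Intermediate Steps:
A(T) = -3 + 2*T*(1 + T) (A(T) = -3 + (T + 1)*(T + T) = -3 + (1 + T)*(2*T) = -3 + 2*T*(1 + T))
c = 580041 (c = (27*(-3 + 2*10 + 2*10²))*99 = (27*(-3 + 20 + 2*100))*99 = (27*(-3 + 20 + 200))*99 = (27*217)*99 = 5859*99 = 580041)
c/t = 580041/444206 = 580041*(1/444206) = 82863/63458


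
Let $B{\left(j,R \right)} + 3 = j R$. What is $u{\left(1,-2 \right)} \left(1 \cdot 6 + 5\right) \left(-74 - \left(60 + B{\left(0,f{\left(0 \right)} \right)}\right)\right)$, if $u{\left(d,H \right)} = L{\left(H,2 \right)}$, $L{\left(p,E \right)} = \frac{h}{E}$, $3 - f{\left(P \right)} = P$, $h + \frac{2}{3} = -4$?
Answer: $\frac{10087}{3} \approx 3362.3$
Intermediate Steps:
$h = - \frac{14}{3}$ ($h = - \frac{2}{3} - 4 = - \frac{14}{3} \approx -4.6667$)
$f{\left(P \right)} = 3 - P$
$L{\left(p,E \right)} = - \frac{14}{3 E}$
$u{\left(d,H \right)} = - \frac{7}{3}$ ($u{\left(d,H \right)} = - \frac{14}{3 \cdot 2} = \left(- \frac{14}{3}\right) \frac{1}{2} = - \frac{7}{3}$)
$B{\left(j,R \right)} = -3 + R j$ ($B{\left(j,R \right)} = -3 + j R = -3 + R j$)
$u{\left(1,-2 \right)} \left(1 \cdot 6 + 5\right) \left(-74 - \left(60 + B{\left(0,f{\left(0 \right)} \right)}\right)\right) = - \frac{7 \left(1 \cdot 6 + 5\right)}{3} \left(-74 - \left(57 + \left(3 - 0\right) 0\right)\right) = - \frac{7 \left(6 + 5\right)}{3} \left(-74 - \left(57 + \left(3 + 0\right) 0\right)\right) = \left(- \frac{7}{3}\right) 11 \left(-74 - \left(57 + 0\right)\right) = - \frac{77 \left(-74 - 57\right)}{3} = \left(- \frac{77}{3}\right) \left(-131\right) = \frac{10087}{3}$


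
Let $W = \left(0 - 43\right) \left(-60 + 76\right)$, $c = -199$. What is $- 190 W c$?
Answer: $-26013280$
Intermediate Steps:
$W = -688$ ($W = \left(-43\right) 16 = -688$)
$- 190 W c = \left(-190\right) \left(-688\right) \left(-199\right) = 130720 \left(-199\right) = -26013280$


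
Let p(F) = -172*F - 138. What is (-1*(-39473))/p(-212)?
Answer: 39473/36326 ≈ 1.0866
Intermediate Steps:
p(F) = -138 - 172*F
(-1*(-39473))/p(-212) = (-1*(-39473))/(-138 - 172*(-212)) = 39473/(-138 + 36464) = 39473/36326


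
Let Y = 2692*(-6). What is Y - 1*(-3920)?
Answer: -12232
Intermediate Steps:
Y = -16152
Y - 1*(-3920) = -16152 - 1*(-3920) = -16152 + 3920 = -12232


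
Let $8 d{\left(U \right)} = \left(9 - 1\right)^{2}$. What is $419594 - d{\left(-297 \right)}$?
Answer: $419586$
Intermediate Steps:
$d{\left(U \right)} = 8$ ($d{\left(U \right)} = \frac{\left(9 - 1\right)^{2}}{8} = \frac{8^{2}}{8} = \frac{1}{8} \cdot 64 = 8$)
$419594 - d{\left(-297 \right)} = 419594 - 8 = 419586$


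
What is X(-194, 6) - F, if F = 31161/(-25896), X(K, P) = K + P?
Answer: -124033/664 ≈ -186.80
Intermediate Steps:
F = -799/664 (F = 31161*(-1/25896) = -799/664 ≈ -1.2033)
X(-194, 6) - F = (-194 + 6) - 1*(-799/664) = -188 + 799/664 = -124033/664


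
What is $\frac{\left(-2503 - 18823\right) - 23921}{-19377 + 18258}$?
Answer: $\frac{45247}{1119} \approx 40.435$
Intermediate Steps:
$\frac{\left(-2503 - 18823\right) - 23921}{-19377 + 18258} = \frac{-21326 - 23921}{-1119} = \left(-45247\right) \left(- \frac{1}{1119}\right) = \frac{45247}{1119}$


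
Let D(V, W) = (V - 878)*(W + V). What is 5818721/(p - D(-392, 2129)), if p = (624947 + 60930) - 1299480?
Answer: 5818721/1592387 ≈ 3.6541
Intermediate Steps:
D(V, W) = (-878 + V)*(V + W)
p = -613603 (p = 685877 - 1299480 = -613603)
5818721/(p - D(-392, 2129)) = 5818721/(-613603 - ((-392)**2 - 878*(-392) - 878*2129 - 392*2129)) = 5818721/(-613603 - (153664 + 344176 - 1869262 - 834568)) = 5818721/(-613603 - 1*(-2205990)) = 5818721/(-613603 + 2205990) = 5818721/1592387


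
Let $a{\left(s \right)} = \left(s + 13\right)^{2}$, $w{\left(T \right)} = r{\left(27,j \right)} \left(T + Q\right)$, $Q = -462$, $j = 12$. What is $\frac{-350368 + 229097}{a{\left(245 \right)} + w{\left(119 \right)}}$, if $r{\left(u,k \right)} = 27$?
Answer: $- \frac{121271}{57303} \approx -2.1163$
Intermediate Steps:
$w{\left(T \right)} = -12474 + 27 T$ ($w{\left(T \right)} = 27 \left(T - 462\right) = 27 \left(-462 + T\right) = -12474 + 27 T$)
$a{\left(s \right)} = \left(13 + s\right)^{2}$
$\frac{-350368 + 229097}{a{\left(245 \right)} + w{\left(119 \right)}} = \frac{-350368 + 229097}{\left(13 + 245\right)^{2} + \left(-12474 + 27 \cdot 119\right)} = - \frac{121271}{258^{2} + \left(-12474 + 3213\right)} = - \frac{121271}{66564 - 9261} = - \frac{121271}{57303}$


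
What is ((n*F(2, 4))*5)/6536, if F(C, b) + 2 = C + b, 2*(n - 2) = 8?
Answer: 15/817 ≈ 0.018360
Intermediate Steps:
n = 6 (n = 2 + (1/2)*8 = 2 + 4 = 6)
F(C, b) = -2 + C + b (F(C, b) = -2 + (C + b) = -2 + C + b)
((n*F(2, 4))*5)/6536 = ((6*(-2 + 2 + 4))*5)/6536 = ((6*4)*5)*(1/6536) = (24*5)*(1/6536) = 120*(1/6536) = 15/817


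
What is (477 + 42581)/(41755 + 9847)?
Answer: 21529/25801 ≈ 0.83442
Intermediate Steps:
(477 + 42581)/(41755 + 9847) = 43058/51602 = 43058*(1/51602) = 21529/25801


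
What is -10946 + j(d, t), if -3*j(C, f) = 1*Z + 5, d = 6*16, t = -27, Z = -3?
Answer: -32840/3 ≈ -10947.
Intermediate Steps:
d = 96
j(C, f) = -⅔ (j(C, f) = -(1*(-3) + 5)/3 = -(-3 + 5)/3 = -⅓*2 = -⅔)
-10946 + j(d, t) = -10946 - ⅔ = -32840/3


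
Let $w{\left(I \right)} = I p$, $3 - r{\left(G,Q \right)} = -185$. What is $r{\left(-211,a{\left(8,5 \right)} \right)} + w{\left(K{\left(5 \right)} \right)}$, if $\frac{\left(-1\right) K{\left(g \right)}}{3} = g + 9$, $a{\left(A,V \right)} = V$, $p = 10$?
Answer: $-232$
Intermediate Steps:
$K{\left(g \right)} = -27 - 3 g$ ($K{\left(g \right)} = - 3 \left(g + 9\right) = - 3 \left(9 + g\right) = -27 - 3 g$)
$r{\left(G,Q \right)} = 188$ ($r{\left(G,Q \right)} = 3 - -185 = 3 + 185 = 188$)
$w{\left(I \right)} = 10 I$ ($w{\left(I \right)} = I 10 = 10 I$)
$r{\left(-211,a{\left(8,5 \right)} \right)} + w{\left(K{\left(5 \right)} \right)} = 188 + 10 \left(-27 - 15\right) = 188 + 10 \left(-42\right) = 188 - 420 = -232$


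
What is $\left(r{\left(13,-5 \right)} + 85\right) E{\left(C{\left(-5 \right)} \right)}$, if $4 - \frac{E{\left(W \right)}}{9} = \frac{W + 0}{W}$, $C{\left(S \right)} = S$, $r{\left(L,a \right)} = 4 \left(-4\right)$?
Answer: $1863$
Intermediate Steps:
$r{\left(L,a \right)} = -16$
$E{\left(W \right)} = 27$ ($E{\left(W \right)} = 36 - 9 \frac{W + 0}{W} = 36 - 9 \frac{W}{W} = 36 - 9 = 27$)
$\left(r{\left(13,-5 \right)} + 85\right) E{\left(C{\left(-5 \right)} \right)} = \left(-16 + 85\right) 27 = 69 \cdot 27 = 1863$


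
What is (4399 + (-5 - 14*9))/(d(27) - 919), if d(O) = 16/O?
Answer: -115236/24797 ≈ -4.6472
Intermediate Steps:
(4399 + (-5 - 14*9))/(d(27) - 919) = (4399 + (-5 - 14*9))/(16/27 - 919) = (4399 + (-5 - 126))/(16*(1/27) - 919) = (4399 - 131)/(16/27 - 919) = 4268/(-24797/27) = 4268*(-27/24797) = -115236/24797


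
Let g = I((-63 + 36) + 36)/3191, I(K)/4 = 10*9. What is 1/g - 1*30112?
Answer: -10837129/360 ≈ -30103.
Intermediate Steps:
I(K) = 360 (I(K) = 4*(10*9) = 4*90 = 360)
g = 360/3191 ≈ 0.11282
1/g - 1*30112 = 1/(360/3191) - 1*30112 = 3191/360 - 30112 = -10837129/360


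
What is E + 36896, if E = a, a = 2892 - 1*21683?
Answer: 18105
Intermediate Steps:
a = -18791 (a = 2892 - 21683 = -18791)
E = -18791
E + 36896 = -18791 + 36896 = 18105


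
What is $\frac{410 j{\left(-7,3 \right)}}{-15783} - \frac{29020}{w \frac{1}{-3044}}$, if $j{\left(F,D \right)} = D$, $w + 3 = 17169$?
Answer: $\frac{232366643810}{45155163} \approx 5146.0$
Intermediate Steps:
$w = 17166$ ($w = -3 + 17169 = 17166$)
$\frac{410 j{\left(-7,3 \right)}}{-15783} - \frac{29020}{w \frac{1}{-3044}} = \frac{410 \cdot 3}{-15783} - \frac{29020}{17166 \frac{1}{-3044}} = 1230 \left(- \frac{1}{15783}\right) - \frac{29020}{17166 \left(- \frac{1}{3044}\right)} = - \frac{410}{5261} - \frac{29020}{- \frac{8583}{1522}} = - \frac{410}{5261} - - \frac{44168440}{8583} = - \frac{410}{5261} + \frac{44168440}{8583} = \frac{232366643810}{45155163}$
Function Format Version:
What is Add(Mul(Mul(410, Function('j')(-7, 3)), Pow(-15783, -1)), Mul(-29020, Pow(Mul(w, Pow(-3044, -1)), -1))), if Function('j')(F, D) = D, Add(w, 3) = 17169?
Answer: Rational(232366643810, 45155163) ≈ 5146.0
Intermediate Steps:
w = 17166 (w = Add(-3, 17169) = 17166)
Add(Mul(Mul(410, Function('j')(-7, 3)), Pow(-15783, -1)), Mul(-29020, Pow(Mul(w, Pow(-3044, -1)), -1))) = Add(Mul(Mul(410, 3), Pow(-15783, -1)), Mul(-29020, Pow(Mul(17166, Pow(-3044, -1)), -1))) = Add(Mul(1230, Rational(-1, 15783)), Mul(-29020, Pow(Mul(17166, Rational(-1, 3044)), -1))) = Add(Rational(-410, 5261), Mul(-29020, Pow(Rational(-8583, 1522), -1))) = Add(Rational(-410, 5261), Mul(-29020, Rational(-1522, 8583))) = Add(Rational(-410, 5261), Rational(44168440, 8583)) = Rational(232366643810, 45155163)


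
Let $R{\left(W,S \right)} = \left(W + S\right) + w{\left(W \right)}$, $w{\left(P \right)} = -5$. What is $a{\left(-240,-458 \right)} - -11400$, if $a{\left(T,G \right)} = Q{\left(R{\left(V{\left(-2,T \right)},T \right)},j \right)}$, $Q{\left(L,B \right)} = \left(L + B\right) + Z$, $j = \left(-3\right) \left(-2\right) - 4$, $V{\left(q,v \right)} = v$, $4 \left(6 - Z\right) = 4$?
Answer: $10922$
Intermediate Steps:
$Z = 5$ ($Z = 6 - 1 = 5$)
$j = 2$ ($j = 6 - 4 = 2$)
$R{\left(W,S \right)} = -5 + S + W$ ($R{\left(W,S \right)} = \left(W + S\right) - 5 = \left(S + W\right) - 5 = -5 + S + W$)
$Q{\left(L,B \right)} = 5 + B + L$ ($Q{\left(L,B \right)} = \left(L + B\right) + 5 = \left(B + L\right) + 5 = 5 + B + L$)
$a{\left(T,G \right)} = 2 + 2 T$ ($a{\left(T,G \right)} = 5 + 2 + \left(-5 + T + T\right) = 5 + 2 + \left(-5 + 2 T\right) = 2 + 2 T$)
$a{\left(-240,-458 \right)} - -11400 = \left(2 + 2 \left(-240\right)\right) - -11400 = \left(2 - 480\right) + 11400 = -478 + 11400 = 10922$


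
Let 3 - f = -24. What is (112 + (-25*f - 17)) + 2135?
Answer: 1555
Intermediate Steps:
f = 27 (f = 3 - 1*(-24) = 3 + 24 = 27)
(112 + (-25*f - 17)) + 2135 = (112 + (-25*27 - 17)) + 2135 = (112 + (-675 - 17)) + 2135 = (112 - 692) + 2135 = -580 + 2135 = 1555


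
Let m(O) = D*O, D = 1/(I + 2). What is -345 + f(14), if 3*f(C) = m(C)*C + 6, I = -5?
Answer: -3283/9 ≈ -364.78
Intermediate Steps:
D = -1/3 (D = 1/(-5 + 2) = 1/(-3) = -1/3 ≈ -0.33333)
m(O) = -O/3
f(C) = 2 - C**2/9 (f(C) = ((-C/3)*C + 6)/3 = (-C**2/3 + 6)/3 = (6 - C**2/3)/3 = 2 - C**2/9)
-345 + f(14) = -345 + (2 - 1/9*14**2) = -345 + (2 - 1/9*196) = -345 + (2 - 196/9) = -345 - 178/9 = -3283/9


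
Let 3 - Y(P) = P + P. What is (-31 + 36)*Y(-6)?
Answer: 75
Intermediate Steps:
Y(P) = 3 - 2*P (Y(P) = 3 - (P + P) = 3 - 2*P)
(-31 + 36)*Y(-6) = (-31 + 36)*(3 - 2*(-6)) = 5*(3 + 12) = 5*15 = 75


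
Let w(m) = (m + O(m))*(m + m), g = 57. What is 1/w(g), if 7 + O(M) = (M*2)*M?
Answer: 1/746472 ≈ 1.3396e-6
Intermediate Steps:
O(M) = -7 + 2*M² (O(M) = -7 + (M*2)*M = -7 + (2*M)*M = -7 + 2*M²)
w(m) = 2*m*(-7 + m + 2*m²) (w(m) = (m + (-7 + 2*m²))*(m + m) = (-7 + m + 2*m²)*(2*m) = 2*m*(-7 + m + 2*m²))
1/w(g) = 1/(2*57*(-7 + 57 + 2*57²)) = 1/(2*57*(-7 + 57 + 2*3249)) = 1/(2*57*(-7 + 57 + 6498)) = 1/(2*57*6548) = 1/746472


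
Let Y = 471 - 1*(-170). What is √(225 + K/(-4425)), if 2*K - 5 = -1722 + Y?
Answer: √176320851/885 ≈ 15.004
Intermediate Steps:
Y = 641 (Y = 471 + 170 = 641)
K = -538 (K = 5/2 + (-1722 + 641)/2 = 5/2 + (½)*(-1081) = 5/2 - 1081/2 = -538)
√(225 + K/(-4425)) = √(225 - 538/(-4425)) = √(225 - 538*(-1/4425)) = √(225 + 538/4425) = √(996163/4425) = √176320851/885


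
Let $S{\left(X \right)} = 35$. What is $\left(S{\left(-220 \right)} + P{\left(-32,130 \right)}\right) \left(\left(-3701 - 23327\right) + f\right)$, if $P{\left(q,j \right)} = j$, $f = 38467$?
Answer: $1887435$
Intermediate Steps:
$\left(S{\left(-220 \right)} + P{\left(-32,130 \right)}\right) \left(\left(-3701 - 23327\right) + f\right) = \left(35 + 130\right) \left(\left(-3701 - 23327\right) + 38467\right) = 165 \left(-27028 + 38467\right) = 165 \cdot 11439 = 1887435$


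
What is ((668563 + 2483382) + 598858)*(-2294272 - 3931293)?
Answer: -23350867878695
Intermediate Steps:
((668563 + 2483382) + 598858)*(-2294272 - 3931293) = (3151945 + 598858)*(-6225565) = 3750803*(-6225565) = -23350867878695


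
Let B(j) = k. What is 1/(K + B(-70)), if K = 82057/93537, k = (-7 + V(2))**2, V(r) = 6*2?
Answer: 93537/2420482 ≈ 0.038644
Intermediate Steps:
V(r) = 12
k = 25 (k = (-7 + 12)**2 = 5**2 = 25)
B(j) = 25
K = 82057/93537 (K = 82057*(1/93537) = 82057/93537 ≈ 0.87727)
1/(K + B(-70)) = 1/(82057/93537 + 25) = 1/(2420482/93537) = 93537/2420482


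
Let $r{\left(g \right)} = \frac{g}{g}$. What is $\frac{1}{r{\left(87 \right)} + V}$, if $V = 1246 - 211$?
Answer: $\frac{1}{1036} \approx 0.00096525$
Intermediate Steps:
$r{\left(g \right)} = 1$
$V = 1035$ ($V = 1246 - 211 = 1035$)
$\frac{1}{r{\left(87 \right)} + V} = \frac{1}{1 + 1035} = \frac{1}{1036}$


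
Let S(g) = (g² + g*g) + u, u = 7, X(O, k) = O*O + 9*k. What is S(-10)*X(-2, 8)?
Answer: 15732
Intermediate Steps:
X(O, k) = O² + 9*k
S(g) = 7 + 2*g² (S(g) = (g² + g*g) + 7 = (g² + g²) + 7 = 2*g² + 7 = 7 + 2*g²)
S(-10)*X(-2, 8) = (7 + 2*(-10)²)*((-2)² + 9*8) = (7 + 2*100)*(4 + 72) = (7 + 200)*76 = 207*76 = 15732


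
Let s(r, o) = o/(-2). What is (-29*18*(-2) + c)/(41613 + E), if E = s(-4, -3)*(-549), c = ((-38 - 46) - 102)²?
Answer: 23760/27193 ≈ 0.87375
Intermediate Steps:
c = 34596 (c = (-84 - 102)² = (-186)² = 34596)
s(r, o) = -o/2 (s(r, o) = o*(-½) = -o/2)
E = -1647/2 (E = -½*(-3)*(-549) = (3/2)*(-549) = -1647/2 ≈ -823.50)
(-29*18*(-2) + c)/(41613 + E) = (-29*18*(-2) + 34596)/(41613 - 1647/2) = (-522*(-2) + 34596)/(81579/2) = (1044 + 34596)*(2/81579) = 35640*(2/81579) = 23760/27193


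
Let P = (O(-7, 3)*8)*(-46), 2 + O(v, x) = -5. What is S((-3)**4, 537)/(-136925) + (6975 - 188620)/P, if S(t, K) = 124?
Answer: -24872061049/352718800 ≈ -70.515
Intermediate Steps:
O(v, x) = -7 (O(v, x) = -2 - 5 = -7)
P = 2576 (P = -7*8*(-46) = -56*(-46) = 2576)
S((-3)**4, 537)/(-136925) + (6975 - 188620)/P = 124/(-136925) + (6975 - 188620)/2576 = 124*(-1/136925) - 181645*1/2576 = -124/136925 - 181645/2576 = -24872061049/352718800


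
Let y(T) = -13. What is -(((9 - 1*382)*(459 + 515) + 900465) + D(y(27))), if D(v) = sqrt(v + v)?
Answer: -537163 - I*sqrt(26) ≈ -5.3716e+5 - 5.099*I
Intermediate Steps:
D(v) = sqrt(2)*sqrt(v) (D(v) = sqrt(2*v) = sqrt(2)*sqrt(v))
-(((9 - 1*382)*(459 + 515) + 900465) + D(y(27))) = -(((9 - 1*382)*(459 + 515) + 900465) + sqrt(2)*sqrt(-13)) = -(((9 - 382)*974 + 900465) + sqrt(2)*(I*sqrt(13))) = -((-373*974 + 900465) + I*sqrt(26)) = -((-363302 + 900465) + I*sqrt(26)) = -(537163 + I*sqrt(26)) = -537163 - I*sqrt(26)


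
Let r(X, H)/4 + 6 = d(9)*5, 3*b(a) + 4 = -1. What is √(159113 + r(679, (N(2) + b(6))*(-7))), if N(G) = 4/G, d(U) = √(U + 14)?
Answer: √(159089 + 20*√23) ≈ 398.98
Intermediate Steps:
b(a) = -5/3 (b(a) = -4/3 + (⅓)*(-1) = -4/3 - ⅓ = -5/3)
d(U) = √(14 + U)
r(X, H) = -24 + 20*√23 (r(X, H) = -24 + 4*(√(14 + 9)*5) = -24 + 4*(√23*5) = -24 + 4*(5*√23) = -24 + 20*√23)
√(159113 + r(679, (N(2) + b(6))*(-7))) = √(159113 + (-24 + 20*√23)) = √(159089 + 20*√23)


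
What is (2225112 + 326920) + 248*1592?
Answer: 2946848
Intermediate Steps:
(2225112 + 326920) + 248*1592 = 2552032 + 394816 = 2946848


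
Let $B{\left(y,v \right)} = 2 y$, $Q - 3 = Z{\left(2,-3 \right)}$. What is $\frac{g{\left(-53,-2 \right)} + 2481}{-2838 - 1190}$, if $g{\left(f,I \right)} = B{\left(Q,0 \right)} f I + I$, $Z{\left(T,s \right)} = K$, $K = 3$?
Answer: $- \frac{3751}{4028} \approx -0.93123$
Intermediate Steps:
$Z{\left(T,s \right)} = 3$
$Q = 6$ ($Q = 3 + 3 = 6$)
$g{\left(f,I \right)} = I + 12 I f$ ($g{\left(f,I \right)} = 2 \cdot 6 f I + I = 12 f I + I = 12 I f + I = I + 12 I f$)
$\frac{g{\left(-53,-2 \right)} + 2481}{-2838 - 1190} = \frac{- 2 \left(1 + 12 \left(-53\right)\right) + 2481}{-2838 - 1190} = \frac{- 2 \left(1 - 636\right) + 2481}{-4028} = \left(\left(-2\right) \left(-635\right) + 2481\right) \left(- \frac{1}{4028}\right) = \left(1270 + 2481\right) \left(- \frac{1}{4028}\right) = 3751 \left(- \frac{1}{4028}\right) = - \frac{3751}{4028}$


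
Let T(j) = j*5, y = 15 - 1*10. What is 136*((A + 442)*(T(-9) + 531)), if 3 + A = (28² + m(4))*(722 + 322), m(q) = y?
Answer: 54473348880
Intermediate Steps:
y = 5 (y = 15 - 10 = 5)
m(q) = 5
T(j) = 5*j
A = 823713 (A = -3 + (28² + 5)*(722 + 322) = -3 + (784 + 5)*1044 = -3 + 789*1044 = -3 + 823716 = 823713)
136*((A + 442)*(T(-9) + 531)) = 136*((823713 + 442)*(5*(-9) + 531)) = 136*(824155*(-45 + 531)) = 136*(824155*486) = 136*400539330 = 54473348880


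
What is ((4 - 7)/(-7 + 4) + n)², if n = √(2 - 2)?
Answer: 1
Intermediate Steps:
n = 0 (n = √0 = 0)
((4 - 7)/(-7 + 4) + n)² = ((4 - 7)/(-7 + 4) + 0)² = (-3/(-3) + 0)² = (-3*(-⅓) + 0)² = (1 + 0)² = 1² = 1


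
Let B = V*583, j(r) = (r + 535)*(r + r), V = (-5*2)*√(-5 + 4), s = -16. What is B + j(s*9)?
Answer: -112608 - 5830*I ≈ -1.1261e+5 - 5830.0*I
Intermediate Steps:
V = -10*I ≈ -10.0*I
j(r) = 2*r*(535 + r) (j(r) = (535 + r)*(2*r) = 2*r*(535 + r))
B = -5830*I (B = -10*I*583 = -5830*I ≈ -5830.0*I)
B + j(s*9) = -5830*I + 2*(-16*9)*(535 - 16*9) = -5830*I + 2*(-144)*(535 - 144) = -5830*I + 2*(-144)*391 = -5830*I - 112608 = -112608 - 5830*I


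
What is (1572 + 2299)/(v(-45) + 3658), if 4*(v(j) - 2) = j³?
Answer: -15484/76485 ≈ -0.20245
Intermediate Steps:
v(j) = 2 + j³/4
(1572 + 2299)/(v(-45) + 3658) = (1572 + 2299)/((2 + (¼)*(-45)³) + 3658) = 3871/((2 + (¼)*(-91125)) + 3658) = 3871/((2 - 91125/4) + 3658) = 3871/(-91117/4 + 3658) = 3871/(-76485/4) = 3871*(-4/76485) = -15484/76485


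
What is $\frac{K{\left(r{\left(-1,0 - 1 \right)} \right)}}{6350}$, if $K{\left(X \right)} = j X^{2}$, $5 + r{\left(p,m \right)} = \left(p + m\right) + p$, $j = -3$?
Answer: $- \frac{96}{3175} \approx -0.030236$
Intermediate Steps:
$r{\left(p,m \right)} = -5 + m + 2 p$ ($r{\left(p,m \right)} = -5 + \left(\left(p + m\right) + p\right) = -5 + \left(\left(m + p\right) + p\right) = -5 + \left(m + 2 p\right) = -5 + m + 2 p$)
$K{\left(X \right)} = - 3 X^{2}$
$\frac{K{\left(r{\left(-1,0 - 1 \right)} \right)}}{6350} = \frac{\left(-3\right) \left(-5 + \left(0 - 1\right) + 2 \left(-1\right)\right)^{2}}{6350} = - 3 \left(-5 - 1 - 2\right)^{2} \cdot \frac{1}{6350} = - 3 \left(-8\right)^{2} \cdot \frac{1}{6350} = \left(-3\right) 64 \cdot \frac{1}{6350} = \left(-192\right) \frac{1}{6350} = - \frac{96}{3175}$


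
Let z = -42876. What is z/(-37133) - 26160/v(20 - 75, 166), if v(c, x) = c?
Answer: 194751492/408463 ≈ 476.79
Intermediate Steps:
z/(-37133) - 26160/v(20 - 75, 166) = -42876/(-37133) - 26160/(20 - 75) = -42876*(-1/37133) - 26160/(-55) = 42876/37133 - 26160*(-1/55) = 42876/37133 + 5232/11 = 194751492/408463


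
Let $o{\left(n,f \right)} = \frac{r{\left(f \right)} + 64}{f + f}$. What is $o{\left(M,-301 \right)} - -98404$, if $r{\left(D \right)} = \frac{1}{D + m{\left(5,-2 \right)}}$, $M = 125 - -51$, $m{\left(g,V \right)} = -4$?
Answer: $\frac{18067938921}{183610} \approx 98404.0$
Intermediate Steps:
$M = 176$ ($M = 125 + 51 = 176$)
$r{\left(D \right)} = \frac{1}{-4 + D}$ ($r{\left(D \right)} = \frac{1}{D - 4} = \frac{1}{-4 + D}$)
$o{\left(n,f \right)} = \frac{64 + \frac{1}{-4 + f}}{2 f}$ ($o{\left(n,f \right)} = \frac{\frac{1}{-4 + f} + 64}{f + f} = \frac{64 + \frac{1}{-4 + f}}{2 f}$)
$o{\left(M,-301 \right)} - -98404 = \frac{-255 + 64 \left(-301\right)}{2 \left(-301\right) \left(-4 - 301\right)} - -98404 = \frac{1}{2} \left(- \frac{1}{301}\right) \frac{1}{-305} \left(-255 - 19264\right) + 98404 = \frac{1}{2} \left(- \frac{1}{301}\right) \left(- \frac{1}{305}\right) \left(-19519\right) + 98404 = - \frac{19519}{183610} + 98404 = \frac{18067938921}{183610}$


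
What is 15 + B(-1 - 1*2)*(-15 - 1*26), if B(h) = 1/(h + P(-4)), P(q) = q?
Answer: 146/7 ≈ 20.857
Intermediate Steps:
B(h) = 1/(-4 + h) (B(h) = 1/(h - 4) = 1/(-4 + h))
15 + B(-1 - 1*2)*(-15 - 1*26) = 15 + (-15 - 1*26)/(-4 + (-1 - 1*2)) = 15 + (-15 - 26)/(-4 + (-1 - 2)) = 15 - 41/(-4 - 3) = 15 - 41/(-7) = 15 - ⅐*(-41) = 15 + 41/7 = 146/7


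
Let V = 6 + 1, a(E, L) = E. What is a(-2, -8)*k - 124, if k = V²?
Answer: -222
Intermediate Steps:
V = 7
k = 49 (k = 7² = 49)
a(-2, -8)*k - 124 = -2*49 - 124 = -98 - 124 = -222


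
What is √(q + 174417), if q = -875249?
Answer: 44*I*√362 ≈ 837.16*I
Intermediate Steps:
√(q + 174417) = √(-875249 + 174417) = √(-700832) = 44*I*√362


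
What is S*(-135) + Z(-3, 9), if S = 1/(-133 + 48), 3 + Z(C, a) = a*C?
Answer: -483/17 ≈ -28.412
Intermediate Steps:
Z(C, a) = -3 + C*a (Z(C, a) = -3 + a*C = -3 + C*a)
S = -1/85 (S = 1/(-85) = -1/85 ≈ -0.011765)
S*(-135) + Z(-3, 9) = -1/85*(-135) + (-3 - 3*9) = 27/17 + (-3 - 27) = 27/17 - 30 = -483/17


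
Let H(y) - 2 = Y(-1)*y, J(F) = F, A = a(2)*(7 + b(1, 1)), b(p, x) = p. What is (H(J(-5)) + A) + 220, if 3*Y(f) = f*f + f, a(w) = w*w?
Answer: 254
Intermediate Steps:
a(w) = w²
A = 32 (A = 2²*(7 + 1) = 4*8 = 32)
Y(f) = f/3 + f²/3 (Y(f) = (f*f + f)/3 = (f² + f)/3 = (f + f²)/3 = f/3 + f²/3)
H(y) = 2 (H(y) = 2 + ((⅓)*(-1)*(1 - 1))*y = 2 + ((⅓)*(-1)*0)*y = 2 + 0*y = 2 + 0 = 2)
(H(J(-5)) + A) + 220 = (2 + 32) + 220 = 34 + 220 = 254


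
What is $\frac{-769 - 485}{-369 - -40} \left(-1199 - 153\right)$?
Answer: $- \frac{1695408}{329} \approx -5153.2$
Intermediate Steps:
$\frac{-769 - 485}{-369 - -40} \left(-1199 - 153\right) = - \frac{1254}{-369 + \left(-146 + 186\right)} \left(-1352\right) = - \frac{1254}{-369 + 40} \left(-1352\right) = - \frac{1254}{-329} \left(-1352\right) = \left(-1254\right) \left(- \frac{1}{329}\right) \left(-1352\right) = \frac{1254}{329} \left(-1352\right) = - \frac{1695408}{329}$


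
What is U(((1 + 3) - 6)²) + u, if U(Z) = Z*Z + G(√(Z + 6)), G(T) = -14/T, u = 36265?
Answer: 36281 - 7*√10/5 ≈ 36277.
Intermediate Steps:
U(Z) = Z² - 14/√(6 + Z) (U(Z) = Z*Z - 14/√(Z + 6) = Z² - 14/√(6 + Z))
U(((1 + 3) - 6)²) + u = ((((1 + 3) - 6)²)² - 14/√(6 + ((1 + 3) - 6)²)) + 36265 = (((4 - 6)²)² - 14/√(6 + (4 - 6)²)) + 36265 = (((-2)²)² - 14/√(6 + (-2)²)) + 36265 = (4² - 14/√(6 + 4)) + 36265 = (16 - 7*√10/5) + 36265 = 36281 - 7*√10/5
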